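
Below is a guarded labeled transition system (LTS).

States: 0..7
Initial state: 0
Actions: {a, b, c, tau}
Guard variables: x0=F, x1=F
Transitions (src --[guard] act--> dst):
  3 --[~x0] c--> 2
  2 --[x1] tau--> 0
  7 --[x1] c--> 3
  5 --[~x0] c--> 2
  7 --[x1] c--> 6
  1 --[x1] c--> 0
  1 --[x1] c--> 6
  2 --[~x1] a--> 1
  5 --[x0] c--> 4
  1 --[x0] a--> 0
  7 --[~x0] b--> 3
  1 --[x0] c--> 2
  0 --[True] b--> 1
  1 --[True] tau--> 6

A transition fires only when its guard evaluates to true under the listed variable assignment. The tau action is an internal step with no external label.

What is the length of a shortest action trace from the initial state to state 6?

Breadth-first toward 6:
  L0 = {0}
  L1 = {1}
  L2 = {6}
first hit 6 at d=2 via b·tau

Answer: 2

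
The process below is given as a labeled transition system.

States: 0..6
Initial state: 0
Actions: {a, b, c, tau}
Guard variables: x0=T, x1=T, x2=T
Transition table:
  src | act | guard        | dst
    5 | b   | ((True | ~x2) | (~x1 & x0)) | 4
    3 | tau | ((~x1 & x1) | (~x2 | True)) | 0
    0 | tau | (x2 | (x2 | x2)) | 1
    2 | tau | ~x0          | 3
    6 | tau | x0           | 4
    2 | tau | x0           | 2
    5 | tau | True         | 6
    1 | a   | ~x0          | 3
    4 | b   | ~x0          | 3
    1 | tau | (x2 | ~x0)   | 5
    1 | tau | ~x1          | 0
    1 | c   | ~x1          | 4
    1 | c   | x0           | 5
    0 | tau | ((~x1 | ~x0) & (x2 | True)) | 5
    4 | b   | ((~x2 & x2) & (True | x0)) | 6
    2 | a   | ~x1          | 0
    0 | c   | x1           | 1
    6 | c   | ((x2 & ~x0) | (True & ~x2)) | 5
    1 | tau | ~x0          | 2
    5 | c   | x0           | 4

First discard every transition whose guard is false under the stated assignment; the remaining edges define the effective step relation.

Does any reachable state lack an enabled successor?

Reach set: {0,1,4,5,6}
  0: c→1  tau→1  [deg 2]
  1: c→5  tau→5  [deg 2]
  4: ∅  [no exit]
  5: b→4  c→4  tau→6  [deg 3]
  6: tau→4  [deg 1]
witness 4: tau·tau·b

Answer: DEADLOCK at state 4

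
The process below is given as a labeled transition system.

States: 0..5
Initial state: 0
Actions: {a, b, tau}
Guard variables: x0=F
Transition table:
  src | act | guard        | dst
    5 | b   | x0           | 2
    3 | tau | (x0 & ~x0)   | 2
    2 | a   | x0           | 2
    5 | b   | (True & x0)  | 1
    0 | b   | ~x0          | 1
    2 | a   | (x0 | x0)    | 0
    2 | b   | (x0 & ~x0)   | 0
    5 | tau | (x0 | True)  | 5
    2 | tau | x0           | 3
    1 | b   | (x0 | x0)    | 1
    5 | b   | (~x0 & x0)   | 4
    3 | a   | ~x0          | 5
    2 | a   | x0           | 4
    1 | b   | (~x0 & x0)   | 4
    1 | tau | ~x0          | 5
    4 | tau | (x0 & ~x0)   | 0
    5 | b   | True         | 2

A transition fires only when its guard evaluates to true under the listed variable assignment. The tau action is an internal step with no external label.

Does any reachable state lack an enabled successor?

Reachable = {0,1,2,5}
  0: b→1  [1 out]
  1: tau→5  [1 out]
  2: ∅  [deadlock]
  5: b→2  tau→5  [2 out]
Path to 2: b·tau·b

Answer: DEADLOCK at state 2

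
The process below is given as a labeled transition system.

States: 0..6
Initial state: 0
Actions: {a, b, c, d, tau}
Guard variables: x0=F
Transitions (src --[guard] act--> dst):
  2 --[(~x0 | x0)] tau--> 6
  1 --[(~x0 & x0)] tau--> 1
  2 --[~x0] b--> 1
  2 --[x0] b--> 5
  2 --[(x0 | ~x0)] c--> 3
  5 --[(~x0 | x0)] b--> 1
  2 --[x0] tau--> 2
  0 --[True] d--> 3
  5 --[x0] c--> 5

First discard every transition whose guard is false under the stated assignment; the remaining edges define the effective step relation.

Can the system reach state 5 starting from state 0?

Answer: UNREACHABLE

Trace:
5 transition(s) survive guard evaluation.
L0 = {0}
L1 = {3}  total {0,3}
R = {0,3}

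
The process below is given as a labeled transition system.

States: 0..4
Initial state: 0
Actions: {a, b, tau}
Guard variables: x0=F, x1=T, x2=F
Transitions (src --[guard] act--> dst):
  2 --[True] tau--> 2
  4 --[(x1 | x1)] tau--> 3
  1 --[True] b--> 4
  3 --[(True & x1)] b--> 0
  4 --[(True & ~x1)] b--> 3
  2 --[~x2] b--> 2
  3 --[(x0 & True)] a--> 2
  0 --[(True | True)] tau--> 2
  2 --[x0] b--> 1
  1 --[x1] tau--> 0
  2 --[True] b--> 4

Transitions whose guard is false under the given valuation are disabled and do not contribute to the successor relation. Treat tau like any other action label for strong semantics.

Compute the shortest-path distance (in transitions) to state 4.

Answer: 2

Working:
Breadth-first toward 4:
  L0 = {0}
  L1 = {2}
  L2 = {4}
first hit 4 at d=2 via tau·b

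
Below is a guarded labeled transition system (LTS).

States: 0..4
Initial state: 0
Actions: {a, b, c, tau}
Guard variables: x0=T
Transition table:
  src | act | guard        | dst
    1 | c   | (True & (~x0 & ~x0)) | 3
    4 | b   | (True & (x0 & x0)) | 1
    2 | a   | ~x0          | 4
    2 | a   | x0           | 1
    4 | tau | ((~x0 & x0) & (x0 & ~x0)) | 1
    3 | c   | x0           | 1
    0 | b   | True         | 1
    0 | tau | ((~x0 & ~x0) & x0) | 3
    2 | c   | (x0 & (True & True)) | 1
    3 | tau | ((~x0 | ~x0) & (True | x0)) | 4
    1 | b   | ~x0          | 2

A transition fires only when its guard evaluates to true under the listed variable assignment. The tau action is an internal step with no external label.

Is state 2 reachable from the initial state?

Answer: UNREACHABLE

Working:
Guard filter leaves 5 enabled edge(s).
depth 0: {0}
depth 1: {1}  cumulative {0,1}
Reachable = {0,1}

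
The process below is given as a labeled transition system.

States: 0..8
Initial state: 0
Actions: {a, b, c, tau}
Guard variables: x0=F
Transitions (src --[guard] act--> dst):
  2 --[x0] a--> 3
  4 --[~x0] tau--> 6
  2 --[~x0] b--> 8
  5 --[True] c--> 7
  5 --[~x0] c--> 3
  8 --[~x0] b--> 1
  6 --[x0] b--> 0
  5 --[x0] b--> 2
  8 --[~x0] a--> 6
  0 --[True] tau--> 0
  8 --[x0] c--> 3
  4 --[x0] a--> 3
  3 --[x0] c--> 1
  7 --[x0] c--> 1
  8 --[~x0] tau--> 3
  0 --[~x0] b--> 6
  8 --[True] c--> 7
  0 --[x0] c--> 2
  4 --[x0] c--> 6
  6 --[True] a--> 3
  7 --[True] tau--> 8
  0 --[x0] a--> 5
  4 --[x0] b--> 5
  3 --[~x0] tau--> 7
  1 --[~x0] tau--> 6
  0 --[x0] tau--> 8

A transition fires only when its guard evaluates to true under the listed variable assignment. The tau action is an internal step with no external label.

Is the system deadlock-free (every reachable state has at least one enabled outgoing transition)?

R = {0,1,3,6,7,8}
  0: b→6  tau→0  [deg 2]
  1: tau→6  [deg 1]
  3: tau→7  [deg 1]
  6: a→3  [deg 1]
  7: tau→8  [deg 1]
  8: a→6  b→1  c→7  tau→3  [deg 4]

Answer: DEADLOCK-FREE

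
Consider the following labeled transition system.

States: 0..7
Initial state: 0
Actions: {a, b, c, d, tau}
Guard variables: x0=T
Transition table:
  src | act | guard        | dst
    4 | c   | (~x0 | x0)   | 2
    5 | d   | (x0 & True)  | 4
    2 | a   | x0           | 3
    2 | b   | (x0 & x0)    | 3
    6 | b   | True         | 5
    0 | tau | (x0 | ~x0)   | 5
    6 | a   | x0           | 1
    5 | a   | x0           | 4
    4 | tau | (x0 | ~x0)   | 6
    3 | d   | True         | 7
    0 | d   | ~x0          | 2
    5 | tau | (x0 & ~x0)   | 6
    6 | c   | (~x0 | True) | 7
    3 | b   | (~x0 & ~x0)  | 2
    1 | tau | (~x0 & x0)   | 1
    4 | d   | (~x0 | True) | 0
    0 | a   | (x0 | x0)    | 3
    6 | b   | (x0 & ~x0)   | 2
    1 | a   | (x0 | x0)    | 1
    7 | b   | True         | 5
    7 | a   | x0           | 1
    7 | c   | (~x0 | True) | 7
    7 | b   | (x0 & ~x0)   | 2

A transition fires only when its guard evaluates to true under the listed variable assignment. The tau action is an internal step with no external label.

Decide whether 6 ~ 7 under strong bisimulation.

Answer: BISIMILAR

Working:
Bisimulation quotient by refinement:
  round 0: {{0,1,2,3,4,5,6,7}}
  round 1: {{0},{1},{2},{3},{4},{5},{6,7}}
stable after 2 split(s): 7 block(s)
[6]={6,7}  [7]={6,7}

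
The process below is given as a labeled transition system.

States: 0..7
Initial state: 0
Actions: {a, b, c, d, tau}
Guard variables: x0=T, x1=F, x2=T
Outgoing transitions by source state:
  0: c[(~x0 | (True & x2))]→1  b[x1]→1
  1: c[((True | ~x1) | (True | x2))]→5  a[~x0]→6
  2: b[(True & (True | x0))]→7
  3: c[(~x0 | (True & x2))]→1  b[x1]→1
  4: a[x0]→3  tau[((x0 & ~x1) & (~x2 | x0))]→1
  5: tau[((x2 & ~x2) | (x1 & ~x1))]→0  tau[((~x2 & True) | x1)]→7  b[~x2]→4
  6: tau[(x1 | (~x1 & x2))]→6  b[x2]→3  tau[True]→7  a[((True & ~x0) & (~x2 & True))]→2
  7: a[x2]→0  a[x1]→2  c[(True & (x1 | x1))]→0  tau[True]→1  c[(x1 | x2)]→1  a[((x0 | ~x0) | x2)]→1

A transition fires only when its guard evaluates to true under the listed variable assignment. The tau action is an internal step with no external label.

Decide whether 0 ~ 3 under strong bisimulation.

Answer: BISIMILAR

Analysis:
Bisimulation quotient by refinement:
  P[0] = {{0,1,2,3,4,5,6,7}}
  P[1] = {{0,1,3},{2},{4},{5},{6},{7}}
  P[2] = {{0,3},{1},{2},{4},{5},{6},{7}}
stable after 3 split(s): 7 block(s)
0∈{0,3}, 3∈{0,3}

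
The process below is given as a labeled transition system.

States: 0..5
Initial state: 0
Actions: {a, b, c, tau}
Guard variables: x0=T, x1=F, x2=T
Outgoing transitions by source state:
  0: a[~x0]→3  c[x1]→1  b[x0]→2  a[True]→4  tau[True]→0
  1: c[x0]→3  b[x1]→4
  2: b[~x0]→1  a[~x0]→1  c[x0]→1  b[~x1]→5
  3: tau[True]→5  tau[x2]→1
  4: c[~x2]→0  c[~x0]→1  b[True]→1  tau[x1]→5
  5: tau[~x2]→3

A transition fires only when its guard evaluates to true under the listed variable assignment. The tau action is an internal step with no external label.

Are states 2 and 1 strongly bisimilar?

Answer: NOT BISIMILAR

Analysis:
Refine partition for ~:
  round 0: {{0,1,2,3,4,5}}
  round 1: {{0},{1},{2},{3},{4},{5}}
Fixed point at round 2; 6 class(es).
class of 2: {2}; class of 1: {1}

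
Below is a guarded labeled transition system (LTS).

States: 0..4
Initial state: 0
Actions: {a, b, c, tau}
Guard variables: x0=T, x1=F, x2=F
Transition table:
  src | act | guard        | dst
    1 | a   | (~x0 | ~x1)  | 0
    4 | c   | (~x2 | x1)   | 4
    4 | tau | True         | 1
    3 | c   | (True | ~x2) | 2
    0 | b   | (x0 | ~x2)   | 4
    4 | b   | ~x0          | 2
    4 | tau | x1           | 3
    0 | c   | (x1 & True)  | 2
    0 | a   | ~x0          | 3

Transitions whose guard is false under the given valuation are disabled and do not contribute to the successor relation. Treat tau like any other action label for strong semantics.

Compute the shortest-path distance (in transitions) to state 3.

Answer: UNREACHABLE

Working:
BFS to 3:
  Layer 0: {0}
  Layer 1: {4}
  Layer 2: {1}
3 never appears.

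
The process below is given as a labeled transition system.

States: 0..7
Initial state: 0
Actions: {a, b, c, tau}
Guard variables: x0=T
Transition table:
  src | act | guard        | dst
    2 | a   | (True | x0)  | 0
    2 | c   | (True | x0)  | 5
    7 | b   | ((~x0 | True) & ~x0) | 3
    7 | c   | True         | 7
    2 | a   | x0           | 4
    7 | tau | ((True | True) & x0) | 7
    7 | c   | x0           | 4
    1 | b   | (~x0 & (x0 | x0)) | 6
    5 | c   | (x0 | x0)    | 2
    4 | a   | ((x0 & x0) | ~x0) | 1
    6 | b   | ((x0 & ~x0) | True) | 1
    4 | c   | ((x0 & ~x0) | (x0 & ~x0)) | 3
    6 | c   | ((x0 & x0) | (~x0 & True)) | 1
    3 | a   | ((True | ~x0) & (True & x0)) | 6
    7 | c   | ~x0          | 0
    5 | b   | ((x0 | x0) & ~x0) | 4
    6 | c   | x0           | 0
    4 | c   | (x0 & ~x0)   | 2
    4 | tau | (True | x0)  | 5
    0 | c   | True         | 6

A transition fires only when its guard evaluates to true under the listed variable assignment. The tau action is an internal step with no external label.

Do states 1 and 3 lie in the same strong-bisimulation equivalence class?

Refine partition for ~:
  π0 = {{0,1,2,3,4,5,6,7}}
  π1 = {{0,5},{1},{2},{3},{4},{6},{7}}
  π2 = {{0},{1},{2},{3},{4},{5},{6},{7}}
stable after 3 split(s): 8 block(s)
1∈{1}, 3∈{3}

Answer: NOT BISIMILAR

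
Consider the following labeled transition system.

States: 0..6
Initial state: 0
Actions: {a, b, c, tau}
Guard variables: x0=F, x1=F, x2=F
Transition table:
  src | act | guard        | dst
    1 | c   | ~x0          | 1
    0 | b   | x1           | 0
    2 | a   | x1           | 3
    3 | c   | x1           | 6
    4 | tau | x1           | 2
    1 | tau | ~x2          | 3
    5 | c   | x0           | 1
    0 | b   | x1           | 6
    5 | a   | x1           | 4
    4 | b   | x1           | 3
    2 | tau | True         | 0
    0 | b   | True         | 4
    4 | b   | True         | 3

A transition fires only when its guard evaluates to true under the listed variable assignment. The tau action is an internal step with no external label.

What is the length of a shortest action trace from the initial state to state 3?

Answer: 2

Trace:
BFS to 3:
  depth 0: {0}
  depth 1: {4}
  depth 2: {3}
first hit 3 at d=2 via b·b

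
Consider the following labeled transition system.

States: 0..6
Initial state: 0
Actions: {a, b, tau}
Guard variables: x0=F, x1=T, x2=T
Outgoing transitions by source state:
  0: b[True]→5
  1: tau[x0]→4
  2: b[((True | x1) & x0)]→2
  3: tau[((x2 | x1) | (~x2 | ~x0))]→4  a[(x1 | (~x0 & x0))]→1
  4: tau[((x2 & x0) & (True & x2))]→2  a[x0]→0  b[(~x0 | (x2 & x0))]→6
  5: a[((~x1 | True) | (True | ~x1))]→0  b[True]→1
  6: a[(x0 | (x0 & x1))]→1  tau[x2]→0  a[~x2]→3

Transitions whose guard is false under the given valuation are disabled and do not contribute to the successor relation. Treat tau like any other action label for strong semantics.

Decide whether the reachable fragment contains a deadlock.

Answer: DEADLOCK at state 1

Trace:
Reachable = {0,1,5}
  0: b→5  [deg 1]
  1: ∅  [no exit]
  5: a→0  b→1  [deg 2]
trace reaching 1: b·b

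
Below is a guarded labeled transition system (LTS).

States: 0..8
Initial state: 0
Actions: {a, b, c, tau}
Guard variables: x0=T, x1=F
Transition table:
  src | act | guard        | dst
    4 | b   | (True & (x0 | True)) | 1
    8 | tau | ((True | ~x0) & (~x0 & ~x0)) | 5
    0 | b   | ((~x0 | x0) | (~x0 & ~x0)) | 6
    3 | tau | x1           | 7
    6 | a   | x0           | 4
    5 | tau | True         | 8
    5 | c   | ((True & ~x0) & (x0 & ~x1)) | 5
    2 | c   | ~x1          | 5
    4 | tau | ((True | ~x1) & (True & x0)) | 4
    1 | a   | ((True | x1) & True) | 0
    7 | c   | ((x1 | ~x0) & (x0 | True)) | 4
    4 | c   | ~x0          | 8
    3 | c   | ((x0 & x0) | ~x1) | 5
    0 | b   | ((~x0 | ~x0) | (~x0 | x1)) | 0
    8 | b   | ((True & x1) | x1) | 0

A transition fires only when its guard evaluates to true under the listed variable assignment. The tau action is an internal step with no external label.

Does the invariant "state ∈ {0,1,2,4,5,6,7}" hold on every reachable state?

Answer: INVARIANT HOLDS

Working:
Allowed set {0,1,2,4,5,6,7}
Reachable = {0,1,4,6}
  0: ✓
  1: ✓
  4: ✓
  6: ✓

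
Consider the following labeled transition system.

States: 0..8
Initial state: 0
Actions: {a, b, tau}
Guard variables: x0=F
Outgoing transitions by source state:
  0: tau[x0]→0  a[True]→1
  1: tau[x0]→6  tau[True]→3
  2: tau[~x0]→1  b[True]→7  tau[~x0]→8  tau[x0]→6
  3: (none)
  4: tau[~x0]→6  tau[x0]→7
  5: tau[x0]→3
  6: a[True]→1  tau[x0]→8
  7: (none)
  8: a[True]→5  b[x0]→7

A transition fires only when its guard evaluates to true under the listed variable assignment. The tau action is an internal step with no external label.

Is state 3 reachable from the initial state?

After dropping false guards: 8 live edges.
depth 0: {0}
depth 1: {1}  total {0,1}
depth 2: {3}  total {0,1,3}
R = {0,1,3}
witness 3: a·tau

Answer: REACHABLE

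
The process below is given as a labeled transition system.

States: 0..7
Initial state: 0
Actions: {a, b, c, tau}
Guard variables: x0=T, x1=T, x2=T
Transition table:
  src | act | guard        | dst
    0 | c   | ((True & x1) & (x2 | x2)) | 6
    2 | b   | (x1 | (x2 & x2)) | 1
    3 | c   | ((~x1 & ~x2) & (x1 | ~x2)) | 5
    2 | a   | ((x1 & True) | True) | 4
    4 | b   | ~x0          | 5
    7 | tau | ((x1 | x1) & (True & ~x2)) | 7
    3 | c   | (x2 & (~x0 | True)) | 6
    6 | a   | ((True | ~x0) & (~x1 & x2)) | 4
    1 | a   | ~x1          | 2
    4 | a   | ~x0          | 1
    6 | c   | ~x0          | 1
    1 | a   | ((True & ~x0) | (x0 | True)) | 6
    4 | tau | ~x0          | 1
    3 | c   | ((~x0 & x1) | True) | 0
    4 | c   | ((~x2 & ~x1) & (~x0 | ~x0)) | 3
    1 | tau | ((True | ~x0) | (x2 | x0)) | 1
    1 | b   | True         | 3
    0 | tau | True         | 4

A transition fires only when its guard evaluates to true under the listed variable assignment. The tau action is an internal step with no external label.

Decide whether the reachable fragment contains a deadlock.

Answer: DEADLOCK at state 4

Trace:
Reachable = {0,4,6}
  0: c→6  tau→4  [deg 2]
  4: ∅  [STUCK]
  6: ∅  [STUCK]
trace reaching 4: tau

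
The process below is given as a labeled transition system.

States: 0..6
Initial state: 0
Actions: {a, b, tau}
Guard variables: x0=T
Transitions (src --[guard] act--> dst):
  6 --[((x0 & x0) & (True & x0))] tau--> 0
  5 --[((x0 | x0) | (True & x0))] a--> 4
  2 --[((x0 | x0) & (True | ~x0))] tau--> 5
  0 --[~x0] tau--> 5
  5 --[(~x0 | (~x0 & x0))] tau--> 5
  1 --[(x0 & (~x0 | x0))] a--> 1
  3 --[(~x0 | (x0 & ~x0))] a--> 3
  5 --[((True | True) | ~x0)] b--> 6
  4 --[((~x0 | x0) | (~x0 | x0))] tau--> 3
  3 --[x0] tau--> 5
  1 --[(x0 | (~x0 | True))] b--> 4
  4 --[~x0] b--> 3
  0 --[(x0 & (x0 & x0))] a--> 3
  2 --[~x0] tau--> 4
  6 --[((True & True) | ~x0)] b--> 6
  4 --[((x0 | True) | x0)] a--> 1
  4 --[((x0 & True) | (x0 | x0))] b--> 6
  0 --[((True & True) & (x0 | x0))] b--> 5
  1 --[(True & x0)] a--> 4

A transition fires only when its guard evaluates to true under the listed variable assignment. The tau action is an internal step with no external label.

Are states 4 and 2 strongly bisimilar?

Refine partition for ~:
  P[0] = {{0,1,2,3,4,5,6}}
  P[1] = {{0,1,5},{2,3},{4},{6}}
  P[2] = {{0},{1},{2,3},{4},{5},{6}}
6 equivalence class(es) (converged in 3)
4∈{4}, 2∈{2,3}

Answer: NOT BISIMILAR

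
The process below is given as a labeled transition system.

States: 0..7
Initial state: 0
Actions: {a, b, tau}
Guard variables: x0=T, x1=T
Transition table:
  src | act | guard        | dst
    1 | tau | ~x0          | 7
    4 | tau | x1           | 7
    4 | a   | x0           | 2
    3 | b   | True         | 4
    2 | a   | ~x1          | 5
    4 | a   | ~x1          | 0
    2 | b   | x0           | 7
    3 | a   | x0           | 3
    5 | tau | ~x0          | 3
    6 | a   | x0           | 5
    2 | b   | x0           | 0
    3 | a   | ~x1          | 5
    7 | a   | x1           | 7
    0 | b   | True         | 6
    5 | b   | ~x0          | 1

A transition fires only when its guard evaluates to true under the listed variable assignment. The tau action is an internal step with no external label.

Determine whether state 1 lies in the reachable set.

Answer: UNREACHABLE

Analysis:
9 transition(s) survive guard evaluation.
depth 0: {0}
depth 1: {6}  now seen {0,6}
depth 2: {5}  now seen {0,5,6}
Reachable = {0,5,6}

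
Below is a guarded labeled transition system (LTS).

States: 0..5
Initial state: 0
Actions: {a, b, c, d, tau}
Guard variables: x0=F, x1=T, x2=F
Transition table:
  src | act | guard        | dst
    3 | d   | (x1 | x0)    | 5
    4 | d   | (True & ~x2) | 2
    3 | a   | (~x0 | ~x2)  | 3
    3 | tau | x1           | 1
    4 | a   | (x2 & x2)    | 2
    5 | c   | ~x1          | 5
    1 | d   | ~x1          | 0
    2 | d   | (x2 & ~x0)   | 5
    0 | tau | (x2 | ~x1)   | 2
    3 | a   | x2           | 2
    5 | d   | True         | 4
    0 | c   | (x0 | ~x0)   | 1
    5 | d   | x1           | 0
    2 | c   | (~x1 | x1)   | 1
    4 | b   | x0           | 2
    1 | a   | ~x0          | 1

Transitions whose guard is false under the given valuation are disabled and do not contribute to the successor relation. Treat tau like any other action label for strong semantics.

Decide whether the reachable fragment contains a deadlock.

R = {0,1}
  0: c→1  [deg 1]
  1: a→1  [deg 1]

Answer: DEADLOCK-FREE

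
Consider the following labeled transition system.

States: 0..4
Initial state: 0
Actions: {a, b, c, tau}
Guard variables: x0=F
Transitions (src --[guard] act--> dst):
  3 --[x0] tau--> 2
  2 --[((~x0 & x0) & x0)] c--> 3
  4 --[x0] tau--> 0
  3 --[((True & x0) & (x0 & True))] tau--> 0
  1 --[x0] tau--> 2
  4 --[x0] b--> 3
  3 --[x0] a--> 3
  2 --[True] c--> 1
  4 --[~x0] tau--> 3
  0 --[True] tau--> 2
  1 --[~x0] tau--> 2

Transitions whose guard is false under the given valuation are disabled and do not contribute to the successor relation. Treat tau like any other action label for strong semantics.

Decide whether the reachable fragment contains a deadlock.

Answer: DEADLOCK-FREE

Analysis:
R = {0,1,2}
  0: tau→2  [1 exit(s)]
  1: tau→2  [1 exit(s)]
  2: c→1  [1 exit(s)]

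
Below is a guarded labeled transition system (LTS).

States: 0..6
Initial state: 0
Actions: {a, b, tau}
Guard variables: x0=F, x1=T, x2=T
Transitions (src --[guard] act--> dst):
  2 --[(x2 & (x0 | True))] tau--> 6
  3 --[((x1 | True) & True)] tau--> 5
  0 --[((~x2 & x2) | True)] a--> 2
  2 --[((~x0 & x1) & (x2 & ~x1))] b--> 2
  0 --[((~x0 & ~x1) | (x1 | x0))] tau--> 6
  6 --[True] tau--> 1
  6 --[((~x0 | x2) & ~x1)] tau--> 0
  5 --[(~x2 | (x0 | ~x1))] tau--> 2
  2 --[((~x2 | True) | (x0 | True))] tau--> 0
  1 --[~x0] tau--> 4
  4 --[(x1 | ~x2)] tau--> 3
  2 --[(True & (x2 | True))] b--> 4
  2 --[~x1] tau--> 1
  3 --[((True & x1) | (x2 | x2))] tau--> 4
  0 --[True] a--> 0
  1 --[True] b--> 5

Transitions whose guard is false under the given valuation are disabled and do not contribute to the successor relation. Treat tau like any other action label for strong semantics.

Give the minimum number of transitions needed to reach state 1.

Layered search for 1:
  depth 0: {0}
  depth 1: {2,6}
  depth 2: {1,4}
first hit 1 at d=2 via tau·tau

Answer: 2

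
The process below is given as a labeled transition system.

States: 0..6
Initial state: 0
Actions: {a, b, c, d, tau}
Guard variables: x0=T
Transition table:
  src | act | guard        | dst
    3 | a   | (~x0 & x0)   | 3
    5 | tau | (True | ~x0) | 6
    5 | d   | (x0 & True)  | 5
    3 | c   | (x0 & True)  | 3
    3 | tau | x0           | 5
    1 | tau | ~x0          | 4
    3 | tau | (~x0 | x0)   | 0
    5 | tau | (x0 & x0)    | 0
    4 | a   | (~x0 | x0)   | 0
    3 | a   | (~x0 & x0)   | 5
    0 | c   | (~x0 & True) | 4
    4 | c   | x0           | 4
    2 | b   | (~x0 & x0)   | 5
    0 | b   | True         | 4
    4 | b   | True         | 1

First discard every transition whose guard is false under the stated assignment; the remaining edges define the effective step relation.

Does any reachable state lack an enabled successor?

Answer: DEADLOCK at state 1

Analysis:
Reach set: {0,1,4}
  0: b→4  [1 exit(s)]
  1: ∅  [deadlock]
  4: a→0  b→1  c→4  [3 exit(s)]
witness 1: b·b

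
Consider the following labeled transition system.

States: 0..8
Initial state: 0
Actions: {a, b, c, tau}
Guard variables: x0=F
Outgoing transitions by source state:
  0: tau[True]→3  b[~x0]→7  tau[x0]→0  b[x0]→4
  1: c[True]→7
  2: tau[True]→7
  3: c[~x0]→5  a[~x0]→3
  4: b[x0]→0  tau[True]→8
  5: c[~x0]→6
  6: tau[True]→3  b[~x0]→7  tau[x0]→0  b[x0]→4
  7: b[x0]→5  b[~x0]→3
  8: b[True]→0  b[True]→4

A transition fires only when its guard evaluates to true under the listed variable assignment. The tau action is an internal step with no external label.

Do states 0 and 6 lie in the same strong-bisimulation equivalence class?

Compute ~ classes (split until stable):
  round 0: {{0,1,2,3,4,5,6,7,8}}
  round 1: {{0,6},{1,5},{2,4},{3},{7,8}}
  round 2: {{0,6},{1},{2,4},{3},{5},{7},{8}}
  round 3: {{0,6},{1},{2},{3},{4},{5},{7},{8}}
stable after 4 split(s): 8 block(s)
[0]={0,6}  [6]={0,6}

Answer: BISIMILAR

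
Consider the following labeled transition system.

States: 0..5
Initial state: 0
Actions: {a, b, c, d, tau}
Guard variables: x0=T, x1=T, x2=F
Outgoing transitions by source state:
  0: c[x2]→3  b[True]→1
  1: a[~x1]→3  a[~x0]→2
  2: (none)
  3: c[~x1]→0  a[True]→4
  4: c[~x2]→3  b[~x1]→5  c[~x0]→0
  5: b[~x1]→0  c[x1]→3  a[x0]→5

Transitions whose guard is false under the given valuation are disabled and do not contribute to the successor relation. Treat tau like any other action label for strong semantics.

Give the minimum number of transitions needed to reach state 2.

Answer: UNREACHABLE

Trace:
BFS to 2:
  L0 = {0}
  L1 = {1}
2 never appears.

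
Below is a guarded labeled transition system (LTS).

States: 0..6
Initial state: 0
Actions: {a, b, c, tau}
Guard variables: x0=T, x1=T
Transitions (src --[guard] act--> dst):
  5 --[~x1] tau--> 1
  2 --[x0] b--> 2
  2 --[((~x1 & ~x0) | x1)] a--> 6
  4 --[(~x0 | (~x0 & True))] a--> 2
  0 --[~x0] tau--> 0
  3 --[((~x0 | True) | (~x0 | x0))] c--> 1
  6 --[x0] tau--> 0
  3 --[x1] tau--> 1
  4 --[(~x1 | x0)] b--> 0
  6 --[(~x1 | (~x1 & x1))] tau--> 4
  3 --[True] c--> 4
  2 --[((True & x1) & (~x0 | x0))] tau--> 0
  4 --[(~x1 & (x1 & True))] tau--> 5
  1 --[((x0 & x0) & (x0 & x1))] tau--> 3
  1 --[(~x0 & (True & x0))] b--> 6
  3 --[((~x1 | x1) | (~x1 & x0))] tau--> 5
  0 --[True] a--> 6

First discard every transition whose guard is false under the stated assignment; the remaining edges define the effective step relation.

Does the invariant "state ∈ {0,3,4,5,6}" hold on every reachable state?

Inv-set: {0,3,4,5,6}
Reach set: {0,6}
  0: ✓
  6: ✓

Answer: INVARIANT HOLDS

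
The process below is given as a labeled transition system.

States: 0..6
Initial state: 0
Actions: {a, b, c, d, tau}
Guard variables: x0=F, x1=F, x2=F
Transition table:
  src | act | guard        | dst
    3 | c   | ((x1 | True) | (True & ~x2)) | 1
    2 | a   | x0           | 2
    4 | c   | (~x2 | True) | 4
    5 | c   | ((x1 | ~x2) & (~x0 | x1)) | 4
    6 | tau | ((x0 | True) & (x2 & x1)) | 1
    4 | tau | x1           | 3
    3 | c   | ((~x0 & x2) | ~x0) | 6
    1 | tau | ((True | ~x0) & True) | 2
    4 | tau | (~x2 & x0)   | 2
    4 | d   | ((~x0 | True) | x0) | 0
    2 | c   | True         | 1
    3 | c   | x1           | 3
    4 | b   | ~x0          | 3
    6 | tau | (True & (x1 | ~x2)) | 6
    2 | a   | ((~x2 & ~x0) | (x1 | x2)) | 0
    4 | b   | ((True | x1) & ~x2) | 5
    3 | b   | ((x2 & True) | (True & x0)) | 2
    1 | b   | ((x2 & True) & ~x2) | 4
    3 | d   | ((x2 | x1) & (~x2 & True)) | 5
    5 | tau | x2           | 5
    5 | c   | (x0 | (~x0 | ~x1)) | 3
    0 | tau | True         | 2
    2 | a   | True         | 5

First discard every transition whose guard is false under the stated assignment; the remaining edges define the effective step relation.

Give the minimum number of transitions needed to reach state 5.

Breadth-first toward 5:
  depth 0: {0}
  depth 1: {2}
  depth 2: {1,5}
first hit 5 at d=2 via tau·a

Answer: 2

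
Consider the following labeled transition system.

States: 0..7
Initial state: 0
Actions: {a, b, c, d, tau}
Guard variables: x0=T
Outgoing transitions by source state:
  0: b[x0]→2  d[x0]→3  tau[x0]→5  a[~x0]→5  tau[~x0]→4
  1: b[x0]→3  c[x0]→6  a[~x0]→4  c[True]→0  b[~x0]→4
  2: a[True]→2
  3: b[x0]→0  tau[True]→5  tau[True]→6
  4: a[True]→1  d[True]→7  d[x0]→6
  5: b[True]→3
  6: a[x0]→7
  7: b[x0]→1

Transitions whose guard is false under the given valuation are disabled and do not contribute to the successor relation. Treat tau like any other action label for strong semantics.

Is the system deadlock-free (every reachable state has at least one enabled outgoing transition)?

Reach set: {0,1,2,3,5,6,7}
  0: b→2  d→3  tau→5  [3 out]
  1: b→3  c→0  c→6  [3 out]
  2: a→2  [1 out]
  3: b→0  tau→5  tau→6  [3 out]
  5: b→3  [1 out]
  6: a→7  [1 out]
  7: b→1  [1 out]

Answer: DEADLOCK-FREE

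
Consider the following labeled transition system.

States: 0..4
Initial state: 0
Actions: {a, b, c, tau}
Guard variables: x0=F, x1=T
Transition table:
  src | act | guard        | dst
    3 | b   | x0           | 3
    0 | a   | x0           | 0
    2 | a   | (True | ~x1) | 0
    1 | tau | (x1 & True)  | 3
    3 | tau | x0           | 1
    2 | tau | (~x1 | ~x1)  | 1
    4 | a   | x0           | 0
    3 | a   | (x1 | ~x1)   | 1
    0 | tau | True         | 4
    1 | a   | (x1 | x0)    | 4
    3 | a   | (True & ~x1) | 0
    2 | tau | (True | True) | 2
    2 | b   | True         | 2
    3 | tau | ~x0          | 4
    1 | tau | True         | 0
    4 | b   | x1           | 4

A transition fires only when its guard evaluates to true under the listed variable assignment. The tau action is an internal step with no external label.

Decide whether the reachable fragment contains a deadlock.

Reachable = {0,4}
  0: tau→4  [deg 1]
  4: b→4  [deg 1]

Answer: DEADLOCK-FREE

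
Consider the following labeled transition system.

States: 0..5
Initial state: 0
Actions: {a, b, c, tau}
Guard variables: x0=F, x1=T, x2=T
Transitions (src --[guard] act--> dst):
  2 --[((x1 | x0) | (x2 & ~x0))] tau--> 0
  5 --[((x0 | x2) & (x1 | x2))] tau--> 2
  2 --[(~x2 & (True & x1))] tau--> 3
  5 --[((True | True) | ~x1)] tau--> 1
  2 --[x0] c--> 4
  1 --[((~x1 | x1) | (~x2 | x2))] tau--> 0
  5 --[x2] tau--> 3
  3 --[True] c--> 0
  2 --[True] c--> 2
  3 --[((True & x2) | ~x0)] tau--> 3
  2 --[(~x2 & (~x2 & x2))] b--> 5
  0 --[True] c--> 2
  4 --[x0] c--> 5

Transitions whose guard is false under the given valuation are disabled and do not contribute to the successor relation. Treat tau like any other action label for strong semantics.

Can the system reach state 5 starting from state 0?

9 transition(s) survive guard evaluation.
depth 0: {0}
depth 1: {2}  now seen {0,2}
Reachable = {0,2}

Answer: UNREACHABLE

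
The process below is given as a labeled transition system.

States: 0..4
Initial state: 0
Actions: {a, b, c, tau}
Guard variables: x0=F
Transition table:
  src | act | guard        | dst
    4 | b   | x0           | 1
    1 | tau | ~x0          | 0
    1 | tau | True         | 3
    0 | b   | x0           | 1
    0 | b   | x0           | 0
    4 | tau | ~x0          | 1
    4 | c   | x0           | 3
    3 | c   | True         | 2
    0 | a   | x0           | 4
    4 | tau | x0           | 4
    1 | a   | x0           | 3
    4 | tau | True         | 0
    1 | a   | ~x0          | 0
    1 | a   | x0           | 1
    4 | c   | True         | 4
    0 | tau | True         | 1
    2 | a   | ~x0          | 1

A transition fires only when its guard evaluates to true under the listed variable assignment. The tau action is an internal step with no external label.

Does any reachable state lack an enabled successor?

R = {0,1,2,3}
  0: tau→1  [1 exit(s)]
  1: a→0  tau→0  tau→3  [3 exit(s)]
  2: a→1  [1 exit(s)]
  3: c→2  [1 exit(s)]

Answer: DEADLOCK-FREE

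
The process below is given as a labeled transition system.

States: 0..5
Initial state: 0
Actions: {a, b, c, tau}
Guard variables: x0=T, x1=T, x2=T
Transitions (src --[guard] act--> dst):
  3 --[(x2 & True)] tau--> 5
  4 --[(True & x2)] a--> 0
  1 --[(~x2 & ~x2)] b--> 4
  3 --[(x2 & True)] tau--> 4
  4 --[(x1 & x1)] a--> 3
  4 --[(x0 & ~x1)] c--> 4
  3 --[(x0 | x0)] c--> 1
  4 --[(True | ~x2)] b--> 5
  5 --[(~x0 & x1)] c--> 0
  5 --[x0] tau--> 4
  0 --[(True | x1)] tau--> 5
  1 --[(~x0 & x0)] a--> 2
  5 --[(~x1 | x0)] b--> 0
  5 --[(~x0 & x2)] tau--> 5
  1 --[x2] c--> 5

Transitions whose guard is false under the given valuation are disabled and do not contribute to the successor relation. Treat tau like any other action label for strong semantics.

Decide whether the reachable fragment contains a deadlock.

Reachable = {0,1,3,4,5}
  0: tau→5  [1 out]
  1: c→5  [1 out]
  3: c→1  tau→4  tau→5  [3 out]
  4: a→0  a→3  b→5  [3 out]
  5: b→0  tau→4  [2 out]

Answer: DEADLOCK-FREE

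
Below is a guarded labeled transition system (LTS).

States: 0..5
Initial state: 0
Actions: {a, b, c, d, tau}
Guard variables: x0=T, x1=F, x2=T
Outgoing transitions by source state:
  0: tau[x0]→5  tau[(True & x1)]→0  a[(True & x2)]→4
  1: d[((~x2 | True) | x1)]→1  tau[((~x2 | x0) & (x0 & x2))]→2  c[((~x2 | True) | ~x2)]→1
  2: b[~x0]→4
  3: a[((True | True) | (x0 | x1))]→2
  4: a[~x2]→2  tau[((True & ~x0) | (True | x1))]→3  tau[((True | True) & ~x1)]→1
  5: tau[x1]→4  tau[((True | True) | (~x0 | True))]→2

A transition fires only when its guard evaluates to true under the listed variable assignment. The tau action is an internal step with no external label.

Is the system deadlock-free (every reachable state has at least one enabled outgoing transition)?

R = {0,1,2,3,4,5}
  0: a→4  tau→5  [deg 2]
  1: c→1  d→1  tau→2  [deg 3]
  2: ∅  [STUCK]
  3: a→2  [deg 1]
  4: tau→1  tau→3  [deg 2]
  5: tau→2  [deg 1]
Path to 2: tau·tau

Answer: DEADLOCK at state 2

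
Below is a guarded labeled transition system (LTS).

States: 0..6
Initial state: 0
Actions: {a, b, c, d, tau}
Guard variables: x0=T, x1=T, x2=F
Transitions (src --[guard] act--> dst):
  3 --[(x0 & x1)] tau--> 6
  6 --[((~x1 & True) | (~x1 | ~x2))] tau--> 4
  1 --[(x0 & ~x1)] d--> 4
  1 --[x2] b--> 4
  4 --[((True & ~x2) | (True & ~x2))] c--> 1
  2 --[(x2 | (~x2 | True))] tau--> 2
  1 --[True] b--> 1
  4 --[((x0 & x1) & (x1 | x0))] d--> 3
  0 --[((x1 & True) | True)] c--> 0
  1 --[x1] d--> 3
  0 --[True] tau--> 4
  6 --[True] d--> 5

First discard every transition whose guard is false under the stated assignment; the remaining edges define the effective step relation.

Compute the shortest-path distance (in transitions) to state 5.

Answer: 4

Analysis:
Layered search for 5:
  L0 = {0}
  L1 = {4}
  L2 = {1,3}
  L3 = {6}
  L4 = {5}
depth(5)=4, e.g. tau·d·tau·d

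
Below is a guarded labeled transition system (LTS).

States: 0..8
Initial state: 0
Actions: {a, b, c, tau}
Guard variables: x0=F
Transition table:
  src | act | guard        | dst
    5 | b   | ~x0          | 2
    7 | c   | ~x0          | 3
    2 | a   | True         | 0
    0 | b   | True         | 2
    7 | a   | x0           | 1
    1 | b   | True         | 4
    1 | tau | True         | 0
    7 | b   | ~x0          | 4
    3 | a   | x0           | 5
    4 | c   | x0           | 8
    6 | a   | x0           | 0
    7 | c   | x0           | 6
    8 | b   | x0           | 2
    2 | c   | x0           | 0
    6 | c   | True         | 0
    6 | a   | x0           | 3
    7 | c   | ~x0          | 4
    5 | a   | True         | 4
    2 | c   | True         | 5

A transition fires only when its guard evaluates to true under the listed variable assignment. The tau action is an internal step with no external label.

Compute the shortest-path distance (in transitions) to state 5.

Layered search for 5:
  Layer 0: {0}
  Layer 1: {2}
  Layer 2: {5}
5 enters at depth 2; path b·c

Answer: 2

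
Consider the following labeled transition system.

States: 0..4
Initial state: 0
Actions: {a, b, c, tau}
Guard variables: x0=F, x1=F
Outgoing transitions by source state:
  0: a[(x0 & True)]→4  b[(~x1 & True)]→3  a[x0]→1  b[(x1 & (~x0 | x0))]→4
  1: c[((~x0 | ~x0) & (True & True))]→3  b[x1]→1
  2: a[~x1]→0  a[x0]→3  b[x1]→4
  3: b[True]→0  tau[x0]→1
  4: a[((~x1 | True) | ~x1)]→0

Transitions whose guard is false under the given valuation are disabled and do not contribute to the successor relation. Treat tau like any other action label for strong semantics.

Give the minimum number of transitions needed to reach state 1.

Answer: UNREACHABLE

Trace:
Layered search for 1:
  Layer 0: {0}
  Layer 1: {3}
1 never appears.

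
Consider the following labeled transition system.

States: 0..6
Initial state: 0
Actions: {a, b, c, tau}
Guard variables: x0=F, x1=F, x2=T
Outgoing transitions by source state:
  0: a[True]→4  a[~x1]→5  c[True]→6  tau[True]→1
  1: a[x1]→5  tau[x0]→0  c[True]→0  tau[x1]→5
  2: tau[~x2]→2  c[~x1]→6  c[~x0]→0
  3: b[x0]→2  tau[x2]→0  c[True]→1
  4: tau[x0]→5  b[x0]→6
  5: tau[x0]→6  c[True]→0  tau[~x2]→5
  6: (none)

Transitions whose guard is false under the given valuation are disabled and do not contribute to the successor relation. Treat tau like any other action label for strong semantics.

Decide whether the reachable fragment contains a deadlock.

R = {0,1,4,5,6}
  0: a→4  a→5  c→6  tau→1  [4 out]
  1: c→0  [1 out]
  4: ∅  [STUCK]
  5: c→0  [1 out]
  6: ∅  [STUCK]
trace reaching 4: a

Answer: DEADLOCK at state 4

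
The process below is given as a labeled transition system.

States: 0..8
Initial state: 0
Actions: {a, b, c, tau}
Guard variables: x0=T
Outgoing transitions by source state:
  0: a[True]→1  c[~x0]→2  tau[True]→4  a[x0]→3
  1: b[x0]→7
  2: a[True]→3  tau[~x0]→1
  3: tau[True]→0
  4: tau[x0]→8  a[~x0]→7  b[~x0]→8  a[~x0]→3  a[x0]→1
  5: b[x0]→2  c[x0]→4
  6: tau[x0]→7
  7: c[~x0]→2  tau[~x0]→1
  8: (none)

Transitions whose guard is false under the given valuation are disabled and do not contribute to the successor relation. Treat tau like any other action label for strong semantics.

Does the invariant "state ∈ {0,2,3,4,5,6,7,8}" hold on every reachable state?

Safe = {0,2,3,4,5,6,7,8}
R = {0,1,3,4,7,8}
  0: ok
  1: outside
  3: ok
  4: ok
  7: ok
  8: ok
reach 1 via a — violates

Answer: INVARIANT VIOLATED at state 1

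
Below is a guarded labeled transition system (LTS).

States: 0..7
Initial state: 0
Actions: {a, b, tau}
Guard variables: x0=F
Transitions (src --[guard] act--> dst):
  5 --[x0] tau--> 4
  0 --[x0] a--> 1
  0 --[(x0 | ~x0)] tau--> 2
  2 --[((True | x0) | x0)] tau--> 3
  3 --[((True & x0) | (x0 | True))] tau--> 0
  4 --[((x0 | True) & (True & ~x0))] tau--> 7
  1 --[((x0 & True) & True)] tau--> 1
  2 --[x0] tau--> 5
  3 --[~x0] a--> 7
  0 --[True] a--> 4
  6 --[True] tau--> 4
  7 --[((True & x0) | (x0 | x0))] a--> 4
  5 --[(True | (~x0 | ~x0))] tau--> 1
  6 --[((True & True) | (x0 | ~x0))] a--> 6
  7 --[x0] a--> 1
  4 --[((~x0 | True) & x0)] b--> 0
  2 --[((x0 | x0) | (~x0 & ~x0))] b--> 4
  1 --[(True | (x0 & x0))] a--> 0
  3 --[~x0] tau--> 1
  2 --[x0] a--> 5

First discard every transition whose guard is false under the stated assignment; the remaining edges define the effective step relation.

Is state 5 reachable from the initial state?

After dropping false guards: 12 live edges.
Layer 0: {0}
Layer 1: {2,4}  cumulative {0,2,4}
Layer 2: {3,7}  cumulative {0,2,3,4,7}
Layer 3: {1}  cumulative {0,1,2,3,4,7}
Reachable = {0,1,2,3,4,7}

Answer: UNREACHABLE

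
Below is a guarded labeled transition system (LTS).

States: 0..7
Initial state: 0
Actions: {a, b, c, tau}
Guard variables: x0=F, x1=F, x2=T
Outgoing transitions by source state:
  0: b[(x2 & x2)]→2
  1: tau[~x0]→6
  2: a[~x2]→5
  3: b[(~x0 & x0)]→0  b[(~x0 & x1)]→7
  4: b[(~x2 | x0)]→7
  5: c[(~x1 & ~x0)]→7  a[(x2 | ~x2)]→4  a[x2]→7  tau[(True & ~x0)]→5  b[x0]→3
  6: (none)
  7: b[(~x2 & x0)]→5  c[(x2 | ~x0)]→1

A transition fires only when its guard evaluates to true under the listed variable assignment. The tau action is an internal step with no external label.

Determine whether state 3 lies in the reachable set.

Guard filter leaves 7 enabled edge(s).
L0 = {0}
L1 = {2}  cumulative {0,2}
R = {0,2}

Answer: UNREACHABLE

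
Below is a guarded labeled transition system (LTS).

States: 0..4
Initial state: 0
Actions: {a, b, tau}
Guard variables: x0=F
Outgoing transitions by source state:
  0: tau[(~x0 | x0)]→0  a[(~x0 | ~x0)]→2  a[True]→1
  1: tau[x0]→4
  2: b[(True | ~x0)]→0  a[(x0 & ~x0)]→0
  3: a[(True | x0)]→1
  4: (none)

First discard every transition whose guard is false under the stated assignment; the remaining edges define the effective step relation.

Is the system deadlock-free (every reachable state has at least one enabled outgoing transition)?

R = {0,1,2}
  0: a→1  a→2  tau→0  [deg 3]
  1: ∅  [STUCK]
  2: b→0  [deg 1]
witness 1: a

Answer: DEADLOCK at state 1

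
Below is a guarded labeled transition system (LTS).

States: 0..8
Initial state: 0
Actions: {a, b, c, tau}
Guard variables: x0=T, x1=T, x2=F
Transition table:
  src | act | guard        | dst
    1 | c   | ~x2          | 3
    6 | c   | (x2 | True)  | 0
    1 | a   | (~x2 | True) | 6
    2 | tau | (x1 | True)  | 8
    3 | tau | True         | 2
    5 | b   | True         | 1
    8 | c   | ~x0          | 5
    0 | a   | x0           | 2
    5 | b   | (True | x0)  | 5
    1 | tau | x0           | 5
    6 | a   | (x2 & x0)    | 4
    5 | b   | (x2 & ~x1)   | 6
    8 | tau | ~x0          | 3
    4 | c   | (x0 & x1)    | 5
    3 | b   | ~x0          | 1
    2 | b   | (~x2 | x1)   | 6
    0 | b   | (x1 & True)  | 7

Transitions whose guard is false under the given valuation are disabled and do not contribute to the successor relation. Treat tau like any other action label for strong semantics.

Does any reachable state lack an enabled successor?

Reach set: {0,2,6,7,8}
  0: a→2  b→7  [2 exit(s)]
  2: b→6  tau→8  [2 exit(s)]
  6: c→0  [1 exit(s)]
  7: ∅  [STUCK]
  8: ∅  [STUCK]
Path to 7: b

Answer: DEADLOCK at state 7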